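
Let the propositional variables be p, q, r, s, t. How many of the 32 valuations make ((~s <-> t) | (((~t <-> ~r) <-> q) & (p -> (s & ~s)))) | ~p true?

Initial set: {(((~s <-> t) | (((~t <-> ~r) <-> q) & (p -> (s & ~s)))) | ~p)}.
(((~s <-> t) | (((~t <-> ~r) <-> q) & (p -> (s & ~s)))) | ~p): β-rule — branch into ((~s <-> t) | (((~t <-> ~r) <-> q) & (p -> (s & ~s))))  //  ~p.
  branch 1 (add ((~s <-> t) | (((~t <-> ~r) <-> q) & (p -> (s & ~s))))):
    ((~s <-> t) | (((~t <-> ~r) <-> q) & (p -> (s & ~s)))): β-rule — branch into (~s <-> t)  //  (((~t <-> ~r) <-> q) & (p -> (s & ~s))).
      branch 1.1 (add (~s <-> t)):
        (~s <-> t): β-rule — branch into ~s, t  //  ~~s, ~t.
          branch 1.1.1 (add ~s, t):
            ○ open, literals {s=false, t=true}.
          branch 1.1.2 (add ~~s, ~t):
            ○ open, literals {s=true, t=false}.
      branch 1.2 (add (((~t <-> ~r) <-> q) & (p -> (s & ~s)))):
        (((~t <-> ~r) <-> q) & (p -> (s & ~s))): α-rule — add ((~t <-> ~r) <-> q), (p -> (s & ~s)).
        ((~t <-> ~r) <-> q): β-rule — branch into (~t <-> ~r), q  //  ~(~t <-> ~r), ~q.
          branch 1.2.1 (add (~t <-> ~r), q):
            (p -> (s & ~s)): β-rule — branch into ~p  //  (s & ~s).
              branch 1.2.1.1 (add ~p):
                (~t <-> ~r): β-rule — branch into ~t, ~r  //  ~~t, ~~r.
                  branch 1.2.1.1.1 (add ~t, ~r):
                    ○ open, literals {p=false, q=true, r=false, t=false}.
                  branch 1.2.1.1.2 (add ~~t, ~~r):
                    ○ open, literals {p=false, q=true, r=true, t=true}.
              branch 1.2.1.2 (add (s & ~s)):
                (s & ~s): α-rule — add s, ~s.
                × closes — contains both s and ~s.
          branch 1.2.2 (add ~(~t <-> ~r), ~q):
            (p -> (s & ~s)): β-rule — branch into ~p  //  (s & ~s).
              branch 1.2.2.1 (add ~p):
                ~(~t <-> ~r): β-rule — branch into ~t, ~~r  //  ~~t, ~r.
                  branch 1.2.2.1.1 (add ~t, ~~r):
                    ○ open, literals {p=false, q=false, r=true, t=false}.
                  branch 1.2.2.1.2 (add ~~t, ~r):
                    ○ open, literals {p=false, q=false, r=false, t=true}.
              branch 1.2.2.2 (add (s & ~s)):
                (s & ~s): α-rule — add s, ~s.
                × closes — contains both s and ~s.
  branch 2 (add ~p):
    ○ open, literals {p=false}.
2 branches closed, 7 open.
Each open branch fixes some atoms; the unmentioned ones are free. Counting distinct full assignments: branch {s=false, t=true} (p, q, r) contributes 8 new; branch {s=true, t=false} (p, q, r) contributes 8 new; branch {p=false, q=true, r=false, t=false} (s) contributes 1 new; branch {p=false, q=true, r=true, t=true} (s) contributes 1 new; branch {p=false, q=false, r=true, t=false} (s) contributes 1 new; branch {p=false, q=false, r=false, t=true} (s) contributes 1 new; branch {p=false} (q, r, s, t) contributes 4 new. Total: 24.

24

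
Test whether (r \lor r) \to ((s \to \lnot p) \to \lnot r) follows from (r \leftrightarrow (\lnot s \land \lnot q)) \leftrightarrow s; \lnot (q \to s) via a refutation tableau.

Initial set: {T ((r \leftrightarrow (\lnot s \land \lnot q)) \leftrightarrow s); T \lnot (q \to s); F ((r \lor r) \to ((s \to \lnot p) \to \lnot r))}.
T \lnot (q \to s): α-rule — add T q, F s.
F ((r \lor r) \to ((s \to \lnot p) \to \lnot r)): α-rule — add T (r \lor r), F ((s \to \lnot p) \to \lnot r).
F ((s \to \lnot p) \to \lnot r): α-rule — add T (s \to \lnot p), F \lnot r.
T ((r \leftrightarrow (\lnot s \land \lnot q)) \leftrightarrow s): β-rule — branch into T (r \leftrightarrow (\lnot s \land \lnot q)), T s  //  F (r \leftrightarrow (\lnot s \land \lnot q)), F s.
  branch 1 (add T (r \leftrightarrow (\lnot s \land \lnot q)), T s):
    × closes — contains both s and \lnot s.
  branch 2 (add F (r \leftrightarrow (\lnot s \land \lnot q)), F s):
    T (r \lor r): β-rule — branch into T r  //  T r.
      branch 2.1 (add T r):
        T (s \to \lnot p): β-rule — branch into F s  //  T \lnot p.
          branch 2.1.1 (add F s):
            F (r \leftrightarrow (\lnot s \land \lnot q)): β-rule — branch into T r, F (\lnot s \land \lnot q)  //  F r, T (\lnot s \land \lnot q).
              branch 2.1.1.1 (add T r, F (\lnot s \land \lnot q)):
                F (\lnot s \land \lnot q): β-rule — branch into F \lnot s  //  F \lnot q.
                  branch 2.1.1.1.1 (add F \lnot s):
                    × closes — contains both s and \lnot s.
                  branch 2.1.1.1.2 (add F \lnot q):
                    ○ open, literals {q=1, r=1, s=0}.
              branch 2.1.1.2 (add F r, T (\lnot s \land \lnot q)):
                × closes — contains both r and \lnot r.
          branch 2.1.2 (add T \lnot p):
            F (r \leftrightarrow (\lnot s \land \lnot q)): β-rule — branch into T r, F (\lnot s \land \lnot q)  //  F r, T (\lnot s \land \lnot q).
              branch 2.1.2.1 (add T r, F (\lnot s \land \lnot q)):
                F (\lnot s \land \lnot q): β-rule — branch into F \lnot s  //  F \lnot q.
                  branch 2.1.2.1.1 (add F \lnot s):
                    × closes — contains both s and \lnot s.
                  branch 2.1.2.1.2 (add F \lnot q):
                    ○ open, literals {p=0, q=1, r=1, s=0}.
              branch 2.1.2.2 (add F r, T (\lnot s \land \lnot q)):
                × closes — contains both r and \lnot r.
      branch 2.2 (add T r):
        T (s \to \lnot p): β-rule — branch into F s  //  T \lnot p.
          branch 2.2.1 (add F s):
            F (r \leftrightarrow (\lnot s \land \lnot q)): β-rule — branch into T r, F (\lnot s \land \lnot q)  //  F r, T (\lnot s \land \lnot q).
              branch 2.2.1.1 (add T r, F (\lnot s \land \lnot q)):
                F (\lnot s \land \lnot q): β-rule — branch into F \lnot s  //  F \lnot q.
                  branch 2.2.1.1.1 (add F \lnot s):
                    × closes — contains both s and \lnot s.
                  branch 2.2.1.1.2 (add F \lnot q):
                    ○ open, literals {q=1, r=1, s=0}.
              branch 2.2.1.2 (add F r, T (\lnot s \land \lnot q)):
                × closes — contains both r and \lnot r.
          branch 2.2.2 (add T \lnot p):
            F (r \leftrightarrow (\lnot s \land \lnot q)): β-rule — branch into T r, F (\lnot s \land \lnot q)  //  F r, T (\lnot s \land \lnot q).
              branch 2.2.2.1 (add T r, F (\lnot s \land \lnot q)):
                F (\lnot s \land \lnot q): β-rule — branch into F \lnot s  //  F \lnot q.
                  branch 2.2.2.1.1 (add F \lnot s):
                    × closes — contains both s and \lnot s.
                  branch 2.2.2.1.2 (add F \lnot q):
                    ○ open, literals {p=0, q=1, r=1, s=0}.
              branch 2.2.2.2 (add F r, T (\lnot s \land \lnot q)):
                × closes — contains both r and \lnot r.
9 branches closed, 4 open.
An open branch gives a countermodel: q=1, r=1, s=0 (unmentioned atoms arbitrary); the premises hold there but the conclusion fails.

No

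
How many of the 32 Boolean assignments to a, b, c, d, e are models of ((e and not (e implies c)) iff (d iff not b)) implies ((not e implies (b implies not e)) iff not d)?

Initial set: {(((e and not (e implies c)) iff (d iff not b)) implies ((not e implies (b implies not e)) iff not d))}.
(((e and not (e implies c)) iff (d iff not b)) implies ((not e implies (b implies not e)) iff not d)): β-rule — branch into not ((e and not (e implies c)) iff (d iff not b))  //  ((not e implies (b implies not e)) iff not d).
  branch 1 (add not ((e and not (e implies c)) iff (d iff not b))):
    not ((e and not (e implies c)) iff (d iff not b)): β-rule — branch into (e and not (e implies c)), not (d iff not b)  //  not (e and not (e implies c)), (d iff not b).
      branch 1.1 (add (e and not (e implies c)), not (d iff not b)):
        (e and not (e implies c)): α-rule — add e, not (e implies c).
        not (e implies c): α-rule — add e, not c.
        not (d iff not b): β-rule — branch into d, not not b  //  not d, not b.
          branch 1.1.1 (add d, not not b):
            ○ open, literals {b=true, c=false, d=true, e=true}.
          branch 1.1.2 (add not d, not b):
            ○ open, literals {b=false, c=false, d=false, e=true}.
      branch 1.2 (add not (e and not (e implies c)), (d iff not b)):
        not (e and not (e implies c)): β-rule — branch into not e  //  not not (e implies c).
          branch 1.2.1 (add not e):
            (d iff not b): β-rule — branch into d, not b  //  not d, not not b.
              branch 1.2.1.1 (add d, not b):
                ○ open, literals {b=false, d=true, e=false}.
              branch 1.2.1.2 (add not d, not not b):
                ○ open, literals {b=true, d=false, e=false}.
          branch 1.2.2 (add not not (e implies c)):
            (d iff not b): β-rule — branch into d, not b  //  not d, not not b.
              branch 1.2.2.1 (add d, not b):
                not not (e implies c): β-rule — branch into not e  //  c.
                  branch 1.2.2.1.1 (add not e):
                    ○ open, literals {b=false, d=true, e=false}.
                  branch 1.2.2.1.2 (add c):
                    ○ open, literals {b=false, c=true, d=true}.
              branch 1.2.2.2 (add not d, not not b):
                not not (e implies c): β-rule — branch into not e  //  c.
                  branch 1.2.2.2.1 (add not e):
                    ○ open, literals {b=true, d=false, e=false}.
                  branch 1.2.2.2.2 (add c):
                    ○ open, literals {b=true, c=true, d=false}.
  branch 2 (add ((not e implies (b implies not e)) iff not d)):
    ((not e implies (b implies not e)) iff not d): β-rule — branch into (not e implies (b implies not e)), not d  //  not (not e implies (b implies not e)), not not d.
      branch 2.1 (add (not e implies (b implies not e)), not d):
        (not e implies (b implies not e)): β-rule — branch into not not e  //  (b implies not e).
          branch 2.1.1 (add not not e):
            ○ open, literals {d=false, e=true}.
          branch 2.1.2 (add (b implies not e)):
            (b implies not e): β-rule — branch into not b  //  not e.
              branch 2.1.2.1 (add not b):
                ○ open, literals {b=false, d=false}.
              branch 2.1.2.2 (add not e):
                ○ open, literals {d=false, e=false}.
      branch 2.2 (add not (not e implies (b implies not e)), not not d):
        not (not e implies (b implies not e)): α-rule — add not e, not (b implies not e).
        not (b implies not e): α-rule — add b, not not e.
        × closes — contains both e and not e.
1 branch closed, 11 open.
Each open branch fixes some atoms; the unmentioned ones are free. Counting distinct full assignments: branch {b=true, c=false, d=true, e=true} (a) contributes 2 new; branch {b=false, c=false, d=false, e=true} (a) contributes 2 new; branch {b=false, d=true, e=false} (a, c) contributes 4 new; branch {b=true, d=false, e=false} (a, c) contributes 4 new; branch {b=false, d=true, e=false} (a, c) contributes 0 new; branch {b=false, c=true, d=true} (a, e) contributes 2 new; branch {b=true, d=false, e=false} (a, c) contributes 0 new; branch {b=true, c=true, d=false} (a, e) contributes 2 new; branch {d=false, e=true} (a, b, c) contributes 4 new; branch {b=false, d=false} (a, c, e) contributes 4 new; branch {d=false, e=false} (a, b, c) contributes 0 new. Total: 24.

24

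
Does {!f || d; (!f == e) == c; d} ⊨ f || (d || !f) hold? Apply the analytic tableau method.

Yes

Initial set: {(!f || d); ((!f == e) == c); d; !(f || (d || !f))}.
!(f || (d || !f)): α-rule — add !f, !(d || !f).
!(d || !f): α-rule — add !d, !!f.
× closes — contains both d and !d.
All 1 branch closes.
Every branch closed, so the premises entail the conclusion.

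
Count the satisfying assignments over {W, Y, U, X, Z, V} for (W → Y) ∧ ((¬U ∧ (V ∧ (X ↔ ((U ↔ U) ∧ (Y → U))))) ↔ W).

Initial set: {((W → Y) ∧ ((¬U ∧ (V ∧ (X ↔ ((U ↔ U) ∧ (Y → U))))) ↔ W))}.
((W → Y) ∧ ((¬U ∧ (V ∧ (X ↔ ((U ↔ U) ∧ (Y → U))))) ↔ W)): α-rule — add (W → Y), ((¬U ∧ (V ∧ (X ↔ ((U ↔ U) ∧ (Y → U))))) ↔ W).
(W → Y): β-rule — branch into ¬W  //  Y.
  branch 1 (add ¬W):
    ((¬U ∧ (V ∧ (X ↔ ((U ↔ U) ∧ (Y → U))))) ↔ W): β-rule — branch into (¬U ∧ (V ∧ (X ↔ ((U ↔ U) ∧ (Y → U))))), W  //  ¬(¬U ∧ (V ∧ (X ↔ ((U ↔ U) ∧ (Y → U))))), ¬W.
      branch 1.1 (add (¬U ∧ (V ∧ (X ↔ ((U ↔ U) ∧ (Y → U))))), W):
        × closes — contains both W and ¬W.
      branch 1.2 (add ¬(¬U ∧ (V ∧ (X ↔ ((U ↔ U) ∧ (Y → U))))), ¬W):
        ¬(¬U ∧ (V ∧ (X ↔ ((U ↔ U) ∧ (Y → U))))): β-rule — branch into ¬¬U  //  ¬(V ∧ (X ↔ ((U ↔ U) ∧ (Y → U)))).
          branch 1.2.1 (add ¬¬U):
            ○ open, literals {U=T, W=F}.
          branch 1.2.2 (add ¬(V ∧ (X ↔ ((U ↔ U) ∧ (Y → U))))):
            ¬(V ∧ (X ↔ ((U ↔ U) ∧ (Y → U)))): β-rule — branch into ¬V  //  ¬(X ↔ ((U ↔ U) ∧ (Y → U))).
              branch 1.2.2.1 (add ¬V):
                ○ open, literals {V=F, W=F}.
              branch 1.2.2.2 (add ¬(X ↔ ((U ↔ U) ∧ (Y → U)))):
                ¬(X ↔ ((U ↔ U) ∧ (Y → U))): β-rule — branch into X, ¬((U ↔ U) ∧ (Y → U))  //  ¬X, ((U ↔ U) ∧ (Y → U)).
                  branch 1.2.2.2.1 (add X, ¬((U ↔ U) ∧ (Y → U))):
                    ¬((U ↔ U) ∧ (Y → U)): β-rule — branch into ¬(U ↔ U)  //  ¬(Y → U).
                      branch 1.2.2.2.1.1 (add ¬(U ↔ U)):
                        ¬(U ↔ U): β-rule — branch into U, ¬U  //  ¬U, U.
                          branch 1.2.2.2.1.1.1 (add U, ¬U):
                            × closes — contains both U and ¬U.
                          branch 1.2.2.2.1.1.2 (add ¬U, U):
                            × closes — contains both U and ¬U.
                      branch 1.2.2.2.1.2 (add ¬(Y → U)):
                        ¬(Y → U): α-rule — add Y, ¬U.
                        ○ open, literals {U=F, W=F, X=T, Y=T}.
                  branch 1.2.2.2.2 (add ¬X, ((U ↔ U) ∧ (Y → U))):
                    ((U ↔ U) ∧ (Y → U)): α-rule — add (U ↔ U), (Y → U).
                    (U ↔ U): β-rule — branch into U, U  //  ¬U, ¬U.
                      branch 1.2.2.2.2.1 (add U, U):
                        (Y → U): β-rule — branch into ¬Y  //  U.
                          branch 1.2.2.2.2.1.1 (add ¬Y):
                            ○ open, literals {U=T, W=F, X=F, Y=F}.
                          branch 1.2.2.2.2.1.2 (add U):
                            ○ open, literals {U=T, W=F, X=F}.
                      branch 1.2.2.2.2.2 (add ¬U, ¬U):
                        (Y → U): β-rule — branch into ¬Y  //  U.
                          branch 1.2.2.2.2.2.1 (add ¬Y):
                            ○ open, literals {U=F, W=F, X=F, Y=F}.
                          branch 1.2.2.2.2.2.2 (add U):
                            × closes — contains both U and ¬U.
  branch 2 (add Y):
    ((¬U ∧ (V ∧ (X ↔ ((U ↔ U) ∧ (Y → U))))) ↔ W): β-rule — branch into (¬U ∧ (V ∧ (X ↔ ((U ↔ U) ∧ (Y → U))))), W  //  ¬(¬U ∧ (V ∧ (X ↔ ((U ↔ U) ∧ (Y → U))))), ¬W.
      branch 2.1 (add (¬U ∧ (V ∧ (X ↔ ((U ↔ U) ∧ (Y → U))))), W):
        (¬U ∧ (V ∧ (X ↔ ((U ↔ U) ∧ (Y → U))))): α-rule — add ¬U, (V ∧ (X ↔ ((U ↔ U) ∧ (Y → U)))).
        (V ∧ (X ↔ ((U ↔ U) ∧ (Y → U)))): α-rule — add V, (X ↔ ((U ↔ U) ∧ (Y → U))).
        (X ↔ ((U ↔ U) ∧ (Y → U))): β-rule — branch into X, ((U ↔ U) ∧ (Y → U))  //  ¬X, ¬((U ↔ U) ∧ (Y → U)).
          branch 2.1.1 (add X, ((U ↔ U) ∧ (Y → U))):
            ((U ↔ U) ∧ (Y → U)): α-rule — add (U ↔ U), (Y → U).
            (U ↔ U): β-rule — branch into U, U  //  ¬U, ¬U.
              branch 2.1.1.1 (add U, U):
                × closes — contains both U and ¬U.
              branch 2.1.1.2 (add ¬U, ¬U):
                (Y → U): β-rule — branch into ¬Y  //  U.
                  branch 2.1.1.2.1 (add ¬Y):
                    × closes — contains both Y and ¬Y.
                  branch 2.1.1.2.2 (add U):
                    × closes — contains both U and ¬U.
          branch 2.1.2 (add ¬X, ¬((U ↔ U) ∧ (Y → U))):
            ¬((U ↔ U) ∧ (Y → U)): β-rule — branch into ¬(U ↔ U)  //  ¬(Y → U).
              branch 2.1.2.1 (add ¬(U ↔ U)):
                ¬(U ↔ U): β-rule — branch into U, ¬U  //  ¬U, U.
                  branch 2.1.2.1.1 (add U, ¬U):
                    × closes — contains both U and ¬U.
                  branch 2.1.2.1.2 (add ¬U, U):
                    × closes — contains both U and ¬U.
              branch 2.1.2.2 (add ¬(Y → U)):
                ¬(Y → U): α-rule — add Y, ¬U.
                ○ open, literals {U=F, V=T, W=T, X=F, Y=T}.
      branch 2.2 (add ¬(¬U ∧ (V ∧ (X ↔ ((U ↔ U) ∧ (Y → U))))), ¬W):
        ¬(¬U ∧ (V ∧ (X ↔ ((U ↔ U) ∧ (Y → U))))): β-rule — branch into ¬¬U  //  ¬(V ∧ (X ↔ ((U ↔ U) ∧ (Y → U)))).
          branch 2.2.1 (add ¬¬U):
            ○ open, literals {U=T, W=F, Y=T}.
          branch 2.2.2 (add ¬(V ∧ (X ↔ ((U ↔ U) ∧ (Y → U))))):
            ¬(V ∧ (X ↔ ((U ↔ U) ∧ (Y → U)))): β-rule — branch into ¬V  //  ¬(X ↔ ((U ↔ U) ∧ (Y → U))).
              branch 2.2.2.1 (add ¬V):
                ○ open, literals {V=F, W=F, Y=T}.
              branch 2.2.2.2 (add ¬(X ↔ ((U ↔ U) ∧ (Y → U)))):
                ¬(X ↔ ((U ↔ U) ∧ (Y → U))): β-rule — branch into X, ¬((U ↔ U) ∧ (Y → U))  //  ¬X, ((U ↔ U) ∧ (Y → U)).
                  branch 2.2.2.2.1 (add X, ¬((U ↔ U) ∧ (Y → U))):
                    ¬((U ↔ U) ∧ (Y → U)): β-rule — branch into ¬(U ↔ U)  //  ¬(Y → U).
                      branch 2.2.2.2.1.1 (add ¬(U ↔ U)):
                        ¬(U ↔ U): β-rule — branch into U, ¬U  //  ¬U, U.
                          branch 2.2.2.2.1.1.1 (add U, ¬U):
                            × closes — contains both U and ¬U.
                          branch 2.2.2.2.1.1.2 (add ¬U, U):
                            × closes — contains both U and ¬U.
                      branch 2.2.2.2.1.2 (add ¬(Y → U)):
                        ¬(Y → U): α-rule — add Y, ¬U.
                        ○ open, literals {U=F, W=F, X=T, Y=T}.
                  branch 2.2.2.2.2 (add ¬X, ((U ↔ U) ∧ (Y → U))):
                    ((U ↔ U) ∧ (Y → U)): α-rule — add (U ↔ U), (Y → U).
                    (U ↔ U): β-rule — branch into U, U  //  ¬U, ¬U.
                      branch 2.2.2.2.2.1 (add U, U):
                        (Y → U): β-rule — branch into ¬Y  //  U.
                          branch 2.2.2.2.2.1.1 (add ¬Y):
                            × closes — contains both Y and ¬Y.
                          branch 2.2.2.2.2.1.2 (add U):
                            ○ open, literals {U=T, W=F, X=F, Y=T}.
                      branch 2.2.2.2.2.2 (add ¬U, ¬U):
                        (Y → U): β-rule — branch into ¬Y  //  U.
                          branch 2.2.2.2.2.2.1 (add ¬Y):
                            × closes — contains both Y and ¬Y.
                          branch 2.2.2.2.2.2.2 (add U):
                            × closes — contains both U and ¬U.
14 branches closed, 11 open.
Each open branch fixes some atoms; the unmentioned ones are free. Counting distinct full assignments: branch {U=T, W=F} (Y, X, Z, V) contributes 16 new; branch {V=F, W=F} (Y, U, X, Z) contributes 8 new; branch {U=F, W=F, X=T, Y=T} (Z, V) contributes 2 new; branch {U=T, W=F, X=F, Y=F} (Z, V) contributes 0 new; branch {U=T, W=F, X=F} (Y, Z, V) contributes 0 new; branch {U=F, W=F, X=F, Y=F} (Z, V) contributes 2 new; branch {U=F, V=T, W=T, X=F, Y=T} (Z) contributes 2 new; branch {U=T, W=F, Y=T} (X, Z, V) contributes 0 new; branch {V=F, W=F, Y=T} (U, X, Z) contributes 0 new; branch {U=F, W=F, X=T, Y=T} (Z, V) contributes 0 new; branch {U=T, W=F, X=F, Y=T} (Z, V) contributes 0 new. Total: 30.

30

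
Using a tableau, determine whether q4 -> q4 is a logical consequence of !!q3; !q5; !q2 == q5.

Yes

Initial set: {T !!q3; T !q5; T (!q2 == q5); F (q4 -> q4)}.
T !!q3: drop double negation, giving T q3.
F (q4 -> q4): α-rule — add T q4, F q4.
× closes — contains both q4 and !q4.
All 1 branch closes.
Every branch closed, so the premises entail the conclusion.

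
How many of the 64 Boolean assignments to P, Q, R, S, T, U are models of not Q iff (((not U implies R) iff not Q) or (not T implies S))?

36

Initial set: {T (not Q iff (((not U implies R) iff not Q) or (not T implies S)))}.
T (not Q iff (((not U implies R) iff not Q) or (not T implies S))): β-rule — branch into T not Q, T (((not U implies R) iff not Q) or (not T implies S))  //  F not Q, F (((not U implies R) iff not Q) or (not T implies S)).
  branch 1 (add T not Q, T (((not U implies R) iff not Q) or (not T implies S))):
    T (((not U implies R) iff not Q) or (not T implies S)): β-rule — branch into T ((not U implies R) iff not Q)  //  T (not T implies S).
      branch 1.1 (add T ((not U implies R) iff not Q)):
        T ((not U implies R) iff not Q): β-rule — branch into T (not U implies R), T not Q  //  F (not U implies R), F not Q.
          branch 1.1.1 (add T (not U implies R), T not Q):
            T (not U implies R): β-rule — branch into F not U  //  T R.
              branch 1.1.1.1 (add F not U):
                ○ open, literals {Q=0, U=1}.
              branch 1.1.1.2 (add T R):
                ○ open, literals {Q=0, R=1}.
          branch 1.1.2 (add F (not U implies R), F not Q):
            × closes — contains both Q and not Q.
      branch 1.2 (add T (not T implies S)):
        T (not T implies S): β-rule — branch into F not T  //  T S.
          branch 1.2.1 (add F not T):
            ○ open, literals {Q=0, T=1}.
          branch 1.2.2 (add T S):
            ○ open, literals {Q=0, S=1}.
  branch 2 (add F not Q, F (((not U implies R) iff not Q) or (not T implies S))):
    F (((not U implies R) iff not Q) or (not T implies S)): α-rule — add F ((not U implies R) iff not Q), F (not T implies S).
    F (not T implies S): α-rule — add T not T, F S.
    F ((not U implies R) iff not Q): β-rule — branch into T (not U implies R), F not Q  //  F (not U implies R), T not Q.
      branch 2.1 (add T (not U implies R), F not Q):
        T (not U implies R): β-rule — branch into F not U  //  T R.
          branch 2.1.1 (add F not U):
            ○ open, literals {Q=1, S=0, T=0, U=1}.
          branch 2.1.2 (add T R):
            ○ open, literals {Q=1, R=1, S=0, T=0}.
      branch 2.2 (add F (not U implies R), T not Q):
        × closes — contains both Q and not Q.
2 branches closed, 6 open.
Each open branch fixes some atoms; the unmentioned ones are free. Counting distinct full assignments: branch {Q=0, U=1} (P, R, S, T) contributes 16 new; branch {Q=0, R=1} (P, S, T, U) contributes 8 new; branch {Q=0, T=1} (P, R, S, U) contributes 4 new; branch {Q=0, S=1} (P, R, T, U) contributes 2 new; branch {Q=1, S=0, T=0, U=1} (P, R) contributes 4 new; branch {Q=1, R=1, S=0, T=0} (P, U) contributes 2 new. Total: 36.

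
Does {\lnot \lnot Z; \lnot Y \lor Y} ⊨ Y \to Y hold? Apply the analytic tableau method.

Initial set: {T \lnot \lnot Z; T (\lnot Y \lor Y); F (Y \to Y)}.
T \lnot \lnot Z: drop double negation, giving T Z.
F (Y \to Y): α-rule — add T Y, F Y.
× closes — contains both Y and \lnot Y.
All 1 branch closes.
Every branch closed, so the premises entail the conclusion.

Yes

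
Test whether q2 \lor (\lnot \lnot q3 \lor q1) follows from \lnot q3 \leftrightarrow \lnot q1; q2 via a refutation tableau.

Initial set: {(\lnot q3 \leftrightarrow \lnot q1); q2; \lnot (q2 \lor (\lnot \lnot q3 \lor q1))}.
\lnot (q2 \lor (\lnot \lnot q3 \lor q1)): α-rule — add \lnot q2, \lnot (\lnot \lnot q3 \lor q1).
× closes — contains both q2 and \lnot q2.
All 1 branch closes.
Every branch closed, so the premises entail the conclusion.

Yes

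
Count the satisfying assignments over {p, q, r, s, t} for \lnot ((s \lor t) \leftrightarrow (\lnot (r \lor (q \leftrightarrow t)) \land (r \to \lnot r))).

20

Initial set: {T \lnot ((s \lor t) \leftrightarrow (\lnot (r \lor (q \leftrightarrow t)) \land (r \to \lnot r)))}.
T \lnot ((s \lor t) \leftrightarrow (\lnot (r \lor (q \leftrightarrow t)) \land (r \to \lnot r))): β-rule — branch into T (s \lor t), F (\lnot (r \lor (q \leftrightarrow t)) \land (r \to \lnot r))  //  F (s \lor t), T (\lnot (r \lor (q \leftrightarrow t)) \land (r \to \lnot r)).
  branch 1 (add T (s \lor t), F (\lnot (r \lor (q \leftrightarrow t)) \land (r \to \lnot r))):
    T (s \lor t): β-rule — branch into T s  //  T t.
      branch 1.1 (add T s):
        F (\lnot (r \lor (q \leftrightarrow t)) \land (r \to \lnot r)): β-rule — branch into F \lnot (r \lor (q \leftrightarrow t))  //  F (r \to \lnot r).
          branch 1.1.1 (add F \lnot (r \lor (q \leftrightarrow t))):
            F \lnot (r \lor (q \leftrightarrow t)): β-rule — branch into T r  //  T (q \leftrightarrow t).
              branch 1.1.1.1 (add T r):
                ○ open, literals {r=T, s=T}.
              branch 1.1.1.2 (add T (q \leftrightarrow t)):
                T (q \leftrightarrow t): β-rule — branch into T q, T t  //  F q, F t.
                  branch 1.1.1.2.1 (add T q, T t):
                    ○ open, literals {q=T, s=T, t=T}.
                  branch 1.1.1.2.2 (add F q, F t):
                    ○ open, literals {q=F, s=T, t=F}.
          branch 1.1.2 (add F (r \to \lnot r)):
            F (r \to \lnot r): α-rule — add T r, F \lnot r.
            ○ open, literals {r=T, s=T}.
      branch 1.2 (add T t):
        F (\lnot (r \lor (q \leftrightarrow t)) \land (r \to \lnot r)): β-rule — branch into F \lnot (r \lor (q \leftrightarrow t))  //  F (r \to \lnot r).
          branch 1.2.1 (add F \lnot (r \lor (q \leftrightarrow t))):
            F \lnot (r \lor (q \leftrightarrow t)): β-rule — branch into T r  //  T (q \leftrightarrow t).
              branch 1.2.1.1 (add T r):
                ○ open, literals {r=T, t=T}.
              branch 1.2.1.2 (add T (q \leftrightarrow t)):
                T (q \leftrightarrow t): β-rule — branch into T q, T t  //  F q, F t.
                  branch 1.2.1.2.1 (add T q, T t):
                    ○ open, literals {q=T, t=T}.
                  branch 1.2.1.2.2 (add F q, F t):
                    × closes — contains both t and \lnot t.
          branch 1.2.2 (add F (r \to \lnot r)):
            F (r \to \lnot r): α-rule — add T r, F \lnot r.
            ○ open, literals {r=T, t=T}.
  branch 2 (add F (s \lor t), T (\lnot (r \lor (q \leftrightarrow t)) \land (r \to \lnot r))):
    F (s \lor t): α-rule — add F s, F t.
    T (\lnot (r \lor (q \leftrightarrow t)) \land (r \to \lnot r)): α-rule — add T \lnot (r \lor (q \leftrightarrow t)), T (r \to \lnot r).
    T \lnot (r \lor (q \leftrightarrow t)): α-rule — add F r, F (q \leftrightarrow t).
    T (r \to \lnot r): β-rule — branch into F r  //  T \lnot r.
      branch 2.1 (add F r):
        F (q \leftrightarrow t): β-rule — branch into T q, F t  //  F q, T t.
          branch 2.1.1 (add T q, F t):
            ○ open, literals {q=T, r=F, s=F, t=F}.
          branch 2.1.2 (add F q, T t):
            × closes — contains both t and \lnot t.
      branch 2.2 (add T \lnot r):
        F (q \leftrightarrow t): β-rule — branch into T q, F t  //  F q, T t.
          branch 2.2.1 (add T q, F t):
            ○ open, literals {q=T, r=F, s=F, t=F}.
          branch 2.2.2 (add F q, T t):
            × closes — contains both t and \lnot t.
3 branches closed, 9 open.
Each open branch fixes some atoms; the unmentioned ones are free. Counting distinct full assignments: branch {r=T, s=T} (p, q, t) contributes 8 new; branch {q=T, s=T, t=T} (p, r) contributes 2 new; branch {q=F, s=T, t=F} (p, r) contributes 2 new; branch {r=T, s=T} (p, q, t) contributes 0 new; branch {r=T, t=T} (p, q, s) contributes 4 new; branch {q=T, t=T} (p, r, s) contributes 2 new; branch {r=T, t=T} (p, q, s) contributes 0 new; branch {q=T, r=F, s=F, t=F} (p) contributes 2 new; branch {q=T, r=F, s=F, t=F} (p) contributes 0 new. Total: 20.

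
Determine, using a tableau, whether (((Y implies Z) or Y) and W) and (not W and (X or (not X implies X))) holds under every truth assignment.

Not valid

Assume the negation and expand:
Initial set: {F ((((Y implies Z) or Y) and W) and (not W and (X or (not X implies X))))}.
F ((((Y implies Z) or Y) and W) and (not W and (X or (not X implies X)))): β-rule — branch into F (((Y implies Z) or Y) and W)  //  F (not W and (X or (not X implies X))).
  branch 1 (add F (((Y implies Z) or Y) and W)):
    F (((Y implies Z) or Y) and W): β-rule — branch into F ((Y implies Z) or Y)  //  F W.
      branch 1.1 (add F ((Y implies Z) or Y)):
        F ((Y implies Z) or Y): α-rule — add F (Y implies Z), F Y.
        F (Y implies Z): α-rule — add T Y, F Z.
        × closes — contains both Y and not Y.
      branch 1.2 (add F W):
        ○ open, literals {W=F}.
  branch 2 (add F (not W and (X or (not X implies X)))):
    F (not W and (X or (not X implies X))): β-rule — branch into F not W  //  F (X or (not X implies X)).
      branch 2.1 (add F not W):
        ○ open, literals {W=T}.
      branch 2.2 (add F (X or (not X implies X))):
        F (X or (not X implies X)): α-rule — add F X, F (not X implies X).
        F (not X implies X): α-rule — add T not X, F X.
        ○ open, literals {X=F}.
1 branch closed, 3 open.
An open branch gives a countermodel: W=F (unmentioned atoms arbitrary); under it the original formula is false.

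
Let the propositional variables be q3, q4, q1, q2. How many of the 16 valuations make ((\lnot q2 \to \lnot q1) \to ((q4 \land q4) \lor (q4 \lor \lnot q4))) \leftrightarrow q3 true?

8

Initial set: {(((\lnot q2 \to \lnot q1) \to ((q4 \land q4) \lor (q4 \lor \lnot q4))) \leftrightarrow q3)}.
(((\lnot q2 \to \lnot q1) \to ((q4 \land q4) \lor (q4 \lor \lnot q4))) \leftrightarrow q3): β-rule — branch into ((\lnot q2 \to \lnot q1) \to ((q4 \land q4) \lor (q4 \lor \lnot q4))), q3  //  \lnot ((\lnot q2 \to \lnot q1) \to ((q4 \land q4) \lor (q4 \lor \lnot q4))), \lnot q3.
  branch 1 (add ((\lnot q2 \to \lnot q1) \to ((q4 \land q4) \lor (q4 \lor \lnot q4))), q3):
    ((\lnot q2 \to \lnot q1) \to ((q4 \land q4) \lor (q4 \lor \lnot q4))): β-rule — branch into \lnot (\lnot q2 \to \lnot q1)  //  ((q4 \land q4) \lor (q4 \lor \lnot q4)).
      branch 1.1 (add \lnot (\lnot q2 \to \lnot q1)):
        \lnot (\lnot q2 \to \lnot q1): α-rule — add \lnot q2, \lnot \lnot q1.
        ○ open, literals {q1=true, q2=false, q3=true}.
      branch 1.2 (add ((q4 \land q4) \lor (q4 \lor \lnot q4))):
        ((q4 \land q4) \lor (q4 \lor \lnot q4)): β-rule — branch into (q4 \land q4)  //  (q4 \lor \lnot q4).
          branch 1.2.1 (add (q4 \land q4)):
            (q4 \land q4): α-rule — add q4, q4.
            ○ open, literals {q3=true, q4=true}.
          branch 1.2.2 (add (q4 \lor \lnot q4)):
            (q4 \lor \lnot q4): β-rule — branch into q4  //  \lnot q4.
              branch 1.2.2.1 (add q4):
                ○ open, literals {q3=true, q4=true}.
              branch 1.2.2.2 (add \lnot q4):
                ○ open, literals {q3=true, q4=false}.
  branch 2 (add \lnot ((\lnot q2 \to \lnot q1) \to ((q4 \land q4) \lor (q4 \lor \lnot q4))), \lnot q3):
    \lnot ((\lnot q2 \to \lnot q1) \to ((q4 \land q4) \lor (q4 \lor \lnot q4))): α-rule — add (\lnot q2 \to \lnot q1), \lnot ((q4 \land q4) \lor (q4 \lor \lnot q4)).
    \lnot ((q4 \land q4) \lor (q4 \lor \lnot q4)): α-rule — add \lnot (q4 \land q4), \lnot (q4 \lor \lnot q4).
    \lnot (q4 \lor \lnot q4): α-rule — add \lnot q4, \lnot \lnot q4.
    × closes — contains both q4 and \lnot q4.
1 branch closed, 4 open.
Each open branch fixes some atoms; the unmentioned ones are free. Counting distinct full assignments: branch {q1=true, q2=false, q3=true} (q4) contributes 2 new; branch {q3=true, q4=true} (q1, q2) contributes 3 new; branch {q3=true, q4=true} (q1, q2) contributes 0 new; branch {q3=true, q4=false} (q1, q2) contributes 3 new. Total: 8.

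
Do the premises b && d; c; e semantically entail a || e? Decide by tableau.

Yes

Initial set: {T (b && d); T c; T e; F (a || e)}.
T (b && d): α-rule — add T b, T d.
F (a || e): α-rule — add F a, F e.
× closes — contains both e and !e.
All 1 branch closes.
Every branch closed, so the premises entail the conclusion.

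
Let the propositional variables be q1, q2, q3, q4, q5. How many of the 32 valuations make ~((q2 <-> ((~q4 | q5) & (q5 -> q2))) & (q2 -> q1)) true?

14

Initial set: {~((q2 <-> ((~q4 | q5) & (q5 -> q2))) & (q2 -> q1))}.
~((q2 <-> ((~q4 | q5) & (q5 -> q2))) & (q2 -> q1)): β-rule — branch into ~(q2 <-> ((~q4 | q5) & (q5 -> q2)))  //  ~(q2 -> q1).
  branch 1 (add ~(q2 <-> ((~q4 | q5) & (q5 -> q2)))):
    ~(q2 <-> ((~q4 | q5) & (q5 -> q2))): β-rule — branch into q2, ~((~q4 | q5) & (q5 -> q2))  //  ~q2, ((~q4 | q5) & (q5 -> q2)).
      branch 1.1 (add q2, ~((~q4 | q5) & (q5 -> q2))):
        ~((~q4 | q5) & (q5 -> q2)): β-rule — branch into ~(~q4 | q5)  //  ~(q5 -> q2).
          branch 1.1.1 (add ~(~q4 | q5)):
            ~(~q4 | q5): α-rule — add ~~q4, ~q5.
            ○ open, literals {q2=1, q4=1, q5=0}.
          branch 1.1.2 (add ~(q5 -> q2)):
            ~(q5 -> q2): α-rule — add q5, ~q2.
            × closes — contains both q2 and ~q2.
      branch 1.2 (add ~q2, ((~q4 | q5) & (q5 -> q2))):
        ((~q4 | q5) & (q5 -> q2)): α-rule — add (~q4 | q5), (q5 -> q2).
        (~q4 | q5): β-rule — branch into ~q4  //  q5.
          branch 1.2.1 (add ~q4):
            (q5 -> q2): β-rule — branch into ~q5  //  q2.
              branch 1.2.1.1 (add ~q5):
                ○ open, literals {q2=0, q4=0, q5=0}.
              branch 1.2.1.2 (add q2):
                × closes — contains both q2 and ~q2.
          branch 1.2.2 (add q5):
            (q5 -> q2): β-rule — branch into ~q5  //  q2.
              branch 1.2.2.1 (add ~q5):
                × closes — contains both q5 and ~q5.
              branch 1.2.2.2 (add q2):
                × closes — contains both q2 and ~q2.
  branch 2 (add ~(q2 -> q1)):
    ~(q2 -> q1): α-rule — add q2, ~q1.
    ○ open, literals {q1=0, q2=1}.
4 branches closed, 3 open.
Each open branch fixes some atoms; the unmentioned ones are free. Counting distinct full assignments: branch {q2=1, q4=1, q5=0} (q1, q3) contributes 4 new; branch {q2=0, q4=0, q5=0} (q1, q3) contributes 4 new; branch {q1=0, q2=1} (q3, q4, q5) contributes 6 new. Total: 14.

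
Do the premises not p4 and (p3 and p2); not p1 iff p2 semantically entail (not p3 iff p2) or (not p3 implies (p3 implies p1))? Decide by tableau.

Initial set: {(not p4 and (p3 and p2)); (not p1 iff p2); not ((not p3 iff p2) or (not p3 implies (p3 implies p1)))}.
(not p4 and (p3 and p2)): α-rule — add not p4, (p3 and p2).
not ((not p3 iff p2) or (not p3 implies (p3 implies p1))): α-rule — add not (not p3 iff p2), not (not p3 implies (p3 implies p1)).
(p3 and p2): α-rule — add p3, p2.
not (not p3 implies (p3 implies p1)): α-rule — add not p3, not (p3 implies p1).
× closes — contains both p3 and not p3.
All 1 branch closes.
Every branch closed, so the premises entail the conclusion.

Yes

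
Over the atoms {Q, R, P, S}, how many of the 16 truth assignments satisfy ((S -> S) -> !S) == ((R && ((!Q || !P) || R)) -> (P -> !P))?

Initial set: {(((S -> S) -> !S) == ((R && ((!Q || !P) || R)) -> (P -> !P)))}.
(((S -> S) -> !S) == ((R && ((!Q || !P) || R)) -> (P -> !P))): β-rule — branch into ((S -> S) -> !S), ((R && ((!Q || !P) || R)) -> (P -> !P))  //  !((S -> S) -> !S), !((R && ((!Q || !P) || R)) -> (P -> !P)).
  branch 1 (add ((S -> S) -> !S), ((R && ((!Q || !P) || R)) -> (P -> !P))):
    ((S -> S) -> !S): β-rule — branch into !(S -> S)  //  !S.
      branch 1.1 (add !(S -> S)):
        !(S -> S): α-rule — add S, !S.
        × closes — contains both S and !S.
      branch 1.2 (add !S):
        ((R && ((!Q || !P) || R)) -> (P -> !P)): β-rule — branch into !(R && ((!Q || !P) || R))  //  (P -> !P).
          branch 1.2.1 (add !(R && ((!Q || !P) || R))):
            !(R && ((!Q || !P) || R)): β-rule — branch into !R  //  !((!Q || !P) || R).
              branch 1.2.1.1 (add !R):
                ○ open, literals {R=0, S=0}.
              branch 1.2.1.2 (add !((!Q || !P) || R)):
                !((!Q || !P) || R): α-rule — add !(!Q || !P), !R.
                !(!Q || !P): α-rule — add !!Q, !!P.
                ○ open, literals {P=1, Q=1, R=0, S=0}.
          branch 1.2.2 (add (P -> !P)):
            (P -> !P): β-rule — branch into !P  //  !P.
              branch 1.2.2.1 (add !P):
                ○ open, literals {P=0, S=0}.
              branch 1.2.2.2 (add !P):
                ○ open, literals {P=0, S=0}.
  branch 2 (add !((S -> S) -> !S), !((R && ((!Q || !P) || R)) -> (P -> !P))):
    !((S -> S) -> !S): α-rule — add (S -> S), !!S.
    !((R && ((!Q || !P) || R)) -> (P -> !P)): α-rule — add (R && ((!Q || !P) || R)), !(P -> !P).
    (R && ((!Q || !P) || R)): α-rule — add R, ((!Q || !P) || R).
    !(P -> !P): α-rule — add P, !!P.
    (S -> S): β-rule — branch into !S  //  S.
      branch 2.1 (add !S):
        × closes — contains both S and !S.
      branch 2.2 (add S):
        ((!Q || !P) || R): β-rule — branch into (!Q || !P)  //  R.
          branch 2.2.1 (add (!Q || !P)):
            (!Q || !P): β-rule — branch into !Q  //  !P.
              branch 2.2.1.1 (add !Q):
                ○ open, literals {P=1, Q=0, R=1, S=1}.
              branch 2.2.1.2 (add !P):
                × closes — contains both P and !P.
          branch 2.2.2 (add R):
            ○ open, literals {P=1, R=1, S=1}.
3 branches closed, 6 open.
Each open branch fixes some atoms; the unmentioned ones are free. Counting distinct full assignments: branch {R=0, S=0} (Q, P) contributes 4 new; branch {P=1, Q=1, R=0, S=0} (none free) contributes 0 new; branch {P=0, S=0} (Q, R) contributes 2 new; branch {P=0, S=0} (Q, R) contributes 0 new; branch {P=1, Q=0, R=1, S=1} (none free) contributes 1 new; branch {P=1, R=1, S=1} (Q) contributes 1 new. Total: 8.

8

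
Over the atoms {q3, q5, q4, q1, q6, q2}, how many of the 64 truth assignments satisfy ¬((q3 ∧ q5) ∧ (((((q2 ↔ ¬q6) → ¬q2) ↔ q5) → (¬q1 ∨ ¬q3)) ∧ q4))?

59

Initial set: {¬((q3 ∧ q5) ∧ (((((q2 ↔ ¬q6) → ¬q2) ↔ q5) → (¬q1 ∨ ¬q3)) ∧ q4))}.
¬((q3 ∧ q5) ∧ (((((q2 ↔ ¬q6) → ¬q2) ↔ q5) → (¬q1 ∨ ¬q3)) ∧ q4)): β-rule — branch into ¬(q3 ∧ q5)  //  ¬(((((q2 ↔ ¬q6) → ¬q2) ↔ q5) → (¬q1 ∨ ¬q3)) ∧ q4).
  branch 1 (add ¬(q3 ∧ q5)):
    ¬(q3 ∧ q5): β-rule — branch into ¬q3  //  ¬q5.
      branch 1.1 (add ¬q3):
        ○ open, literals {q3=false}.
      branch 1.2 (add ¬q5):
        ○ open, literals {q5=false}.
  branch 2 (add ¬(((((q2 ↔ ¬q6) → ¬q2) ↔ q5) → (¬q1 ∨ ¬q3)) ∧ q4)):
    ¬(((((q2 ↔ ¬q6) → ¬q2) ↔ q5) → (¬q1 ∨ ¬q3)) ∧ q4): β-rule — branch into ¬((((q2 ↔ ¬q6) → ¬q2) ↔ q5) → (¬q1 ∨ ¬q3))  //  ¬q4.
      branch 2.1 (add ¬((((q2 ↔ ¬q6) → ¬q2) ↔ q5) → (¬q1 ∨ ¬q3))):
        ¬((((q2 ↔ ¬q6) → ¬q2) ↔ q5) → (¬q1 ∨ ¬q3)): α-rule — add (((q2 ↔ ¬q6) → ¬q2) ↔ q5), ¬(¬q1 ∨ ¬q3).
        ¬(¬q1 ∨ ¬q3): α-rule — add ¬¬q1, ¬¬q3.
        (((q2 ↔ ¬q6) → ¬q2) ↔ q5): β-rule — branch into ((q2 ↔ ¬q6) → ¬q2), q5  //  ¬((q2 ↔ ¬q6) → ¬q2), ¬q5.
          branch 2.1.1 (add ((q2 ↔ ¬q6) → ¬q2), q5):
            ((q2 ↔ ¬q6) → ¬q2): β-rule — branch into ¬(q2 ↔ ¬q6)  //  ¬q2.
              branch 2.1.1.1 (add ¬(q2 ↔ ¬q6)):
                ¬(q2 ↔ ¬q6): β-rule — branch into q2, ¬¬q6  //  ¬q2, ¬q6.
                  branch 2.1.1.1.1 (add q2, ¬¬q6):
                    ○ open, literals {q1=true, q2=true, q3=true, q5=true, q6=true}.
                  branch 2.1.1.1.2 (add ¬q2, ¬q6):
                    ○ open, literals {q1=true, q2=false, q3=true, q5=true, q6=false}.
              branch 2.1.1.2 (add ¬q2):
                ○ open, literals {q1=true, q2=false, q3=true, q5=true}.
          branch 2.1.2 (add ¬((q2 ↔ ¬q6) → ¬q2), ¬q5):
            ¬((q2 ↔ ¬q6) → ¬q2): α-rule — add (q2 ↔ ¬q6), ¬¬q2.
            (q2 ↔ ¬q6): β-rule — branch into q2, ¬q6  //  ¬q2, ¬¬q6.
              branch 2.1.2.1 (add q2, ¬q6):
                ○ open, literals {q1=true, q2=true, q3=true, q5=false, q6=false}.
              branch 2.1.2.2 (add ¬q2, ¬¬q6):
                × closes — contains both q2 and ¬q2.
      branch 2.2 (add ¬q4):
        ○ open, literals {q4=false}.
1 branch closed, 7 open.
Each open branch fixes some atoms; the unmentioned ones are free. Counting distinct full assignments: branch {q3=false} (q5, q4, q1, q6, q2) contributes 32 new; branch {q5=false} (q3, q4, q1, q6, q2) contributes 16 new; branch {q1=true, q2=true, q3=true, q5=true, q6=true} (q4) contributes 2 new; branch {q1=true, q2=false, q3=true, q5=true, q6=false} (q4) contributes 2 new; branch {q1=true, q2=false, q3=true, q5=true} (q4, q6) contributes 2 new; branch {q1=true, q2=true, q3=true, q5=false, q6=false} (q4) contributes 0 new; branch {q4=false} (q3, q5, q1, q6, q2) contributes 5 new. Total: 59.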